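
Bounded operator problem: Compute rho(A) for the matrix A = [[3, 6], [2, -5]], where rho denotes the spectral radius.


For a 2x2 matrix, eigenvalues satisfy lambda^2 - (trace)*lambda + det = 0
trace = 3 + -5 = -2
det = 3*-5 - 6*2 = -27
discriminant = (-2)^2 - 4*(-27) = 112
spectral radius = max |eigenvalue| = 6.2915

6.2915


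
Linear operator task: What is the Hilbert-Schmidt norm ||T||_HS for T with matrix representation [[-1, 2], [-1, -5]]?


The Hilbert-Schmidt norm is sqrt(sum of squares of all entries).
Sum of squares = (-1)^2 + 2^2 + (-1)^2 + (-5)^2
= 1 + 4 + 1 + 25 = 31
||T||_HS = sqrt(31) = 5.5678

5.5678


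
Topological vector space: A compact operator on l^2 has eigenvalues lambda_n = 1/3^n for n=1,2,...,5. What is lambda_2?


The eigenvalue formula gives lambda_2 = 1/3^2
= 1/9
= 0.1111

0.1111


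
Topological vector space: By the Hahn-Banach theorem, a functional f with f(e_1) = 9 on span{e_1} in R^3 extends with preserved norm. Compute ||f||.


The norm of f is given by ||f|| = sup_{||x||=1} |f(x)|.
On span{e_1}, ||e_1|| = 1, so ||f|| = |f(e_1)| / ||e_1||
= |9| / 1 = 9.0000

9.0000


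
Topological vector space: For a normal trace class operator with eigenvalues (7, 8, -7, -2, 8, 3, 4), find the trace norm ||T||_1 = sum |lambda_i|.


For a normal operator, singular values equal |eigenvalues|.
Trace norm = sum |lambda_i| = 7 + 8 + 7 + 2 + 8 + 3 + 4
= 39

39


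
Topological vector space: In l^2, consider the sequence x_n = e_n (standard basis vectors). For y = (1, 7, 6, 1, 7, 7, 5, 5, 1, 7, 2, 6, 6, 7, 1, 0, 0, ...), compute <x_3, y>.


x_3 = e_3 is the standard basis vector with 1 in position 3.
<x_3, y> = y_3 = 6
As n -> infinity, <x_n, y> -> 0, confirming weak convergence of (x_n) to 0.

6


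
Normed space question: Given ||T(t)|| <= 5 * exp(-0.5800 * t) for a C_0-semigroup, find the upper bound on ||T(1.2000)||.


||T(1.2000)|| <= 5 * exp(-0.5800 * 1.2000)
= 5 * exp(-0.6960)
= 5 * 0.4986
= 2.4929

2.4929


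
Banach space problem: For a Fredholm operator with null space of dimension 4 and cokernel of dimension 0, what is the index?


The Fredholm index is defined as ind(T) = dim(ker T) - dim(coker T)
= 4 - 0
= 4

4


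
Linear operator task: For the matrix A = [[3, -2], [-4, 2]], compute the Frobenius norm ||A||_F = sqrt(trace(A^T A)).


||A||_F^2 = sum a_ij^2
= 3^2 + (-2)^2 + (-4)^2 + 2^2
= 9 + 4 + 16 + 4 = 33
||A||_F = sqrt(33) = 5.7446

5.7446


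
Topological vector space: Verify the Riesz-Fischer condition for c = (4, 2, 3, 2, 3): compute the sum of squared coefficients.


sum |c_n|^2 = 4^2 + 2^2 + 3^2 + 2^2 + 3^2
= 16 + 4 + 9 + 4 + 9
= 42

42


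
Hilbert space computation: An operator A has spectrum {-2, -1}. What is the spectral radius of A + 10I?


Spectrum of A + 10I = {8, 9}
Spectral radius = max |lambda| over the shifted spectrum
= max(8, 9) = 9

9


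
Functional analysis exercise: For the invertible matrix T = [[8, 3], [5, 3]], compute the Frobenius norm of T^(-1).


det(T) = 8*3 - 3*5 = 9
T^(-1) = (1/9) * [[3, -3], [-5, 8]] = [[0.3333, -0.3333], [-0.5556, 0.8889]]
||T^(-1)||_F^2 = 0.3333^2 + (-0.3333)^2 + (-0.5556)^2 + 0.8889^2 = 1.3210
||T^(-1)||_F = sqrt(1.3210) = 1.1493

1.1493


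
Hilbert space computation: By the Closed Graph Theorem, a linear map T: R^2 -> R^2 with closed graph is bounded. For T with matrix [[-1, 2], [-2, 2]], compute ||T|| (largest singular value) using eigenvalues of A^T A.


A^T A = [[5, -6], [-6, 8]]
trace(A^T A) = 13, det(A^T A) = 4
discriminant = 13^2 - 4*4 = 153
Largest eigenvalue of A^T A = (trace + sqrt(disc))/2 = 12.6847
||T|| = sqrt(12.6847) = 3.5616

3.5616


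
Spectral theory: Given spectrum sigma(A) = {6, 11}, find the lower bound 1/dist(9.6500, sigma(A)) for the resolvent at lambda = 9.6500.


dist(9.6500, {6, 11}) = min(|9.6500 - 6|, |9.6500 - 11|)
= min(3.6500, 1.3500) = 1.3500
Resolvent bound = 1/1.3500 = 0.7407

0.7407


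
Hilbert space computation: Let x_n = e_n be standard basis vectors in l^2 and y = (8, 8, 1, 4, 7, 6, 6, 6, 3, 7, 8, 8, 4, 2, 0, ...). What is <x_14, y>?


x_14 = e_14 is the standard basis vector with 1 in position 14.
<x_14, y> = y_14 = 2
As n -> infinity, <x_n, y> -> 0, confirming weak convergence of (x_n) to 0.

2


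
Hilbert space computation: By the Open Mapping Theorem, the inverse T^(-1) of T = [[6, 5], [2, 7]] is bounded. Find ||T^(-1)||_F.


det(T) = 6*7 - 5*2 = 32
T^(-1) = (1/32) * [[7, -5], [-2, 6]] = [[0.2188, -0.1562], [-0.0625, 0.1875]]
||T^(-1)||_F^2 = 0.2188^2 + (-0.1562)^2 + (-0.0625)^2 + 0.1875^2 = 0.1113
||T^(-1)||_F = sqrt(0.1113) = 0.3337

0.3337


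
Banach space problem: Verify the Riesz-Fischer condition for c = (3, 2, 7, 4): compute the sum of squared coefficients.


sum |c_n|^2 = 3^2 + 2^2 + 7^2 + 4^2
= 9 + 4 + 49 + 16
= 78

78


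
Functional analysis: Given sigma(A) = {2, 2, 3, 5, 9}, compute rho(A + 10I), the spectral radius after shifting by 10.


Spectrum of A + 10I = {12, 12, 13, 15, 19}
Spectral radius = max |lambda| over the shifted spectrum
= max(12, 12, 13, 15, 19) = 19

19


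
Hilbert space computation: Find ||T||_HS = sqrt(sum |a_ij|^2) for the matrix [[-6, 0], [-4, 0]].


The Hilbert-Schmidt norm is sqrt(sum of squares of all entries).
Sum of squares = (-6)^2 + 0^2 + (-4)^2 + 0^2
= 36 + 0 + 16 + 0 = 52
||T||_HS = sqrt(52) = 7.2111

7.2111


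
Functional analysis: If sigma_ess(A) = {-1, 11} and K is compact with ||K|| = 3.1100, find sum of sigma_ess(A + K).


By Weyl's theorem, the essential spectrum is invariant under compact perturbations.
sigma_ess(A + K) = sigma_ess(A) = {-1, 11}
Sum = -1 + 11 = 10

10


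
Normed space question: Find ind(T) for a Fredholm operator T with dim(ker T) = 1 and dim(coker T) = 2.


The Fredholm index is defined as ind(T) = dim(ker T) - dim(coker T)
= 1 - 2
= -1

-1


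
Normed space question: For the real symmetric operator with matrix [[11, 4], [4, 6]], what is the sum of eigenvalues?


For a self-adjoint (symmetric) matrix, the eigenvalues are real.
The sum of eigenvalues equals the trace of the matrix.
trace = 11 + 6 = 17

17


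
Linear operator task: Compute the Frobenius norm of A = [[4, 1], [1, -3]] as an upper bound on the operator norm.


||A||_F^2 = sum a_ij^2
= 4^2 + 1^2 + 1^2 + (-3)^2
= 16 + 1 + 1 + 9 = 27
||A||_F = sqrt(27) = 5.1962

5.1962


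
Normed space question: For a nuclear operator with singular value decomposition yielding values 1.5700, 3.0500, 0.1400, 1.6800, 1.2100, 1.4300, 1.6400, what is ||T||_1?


The nuclear norm is the sum of all singular values.
||T||_1 = 1.5700 + 3.0500 + 0.1400 + 1.6800 + 1.2100 + 1.4300 + 1.6400
= 10.7200

10.7200


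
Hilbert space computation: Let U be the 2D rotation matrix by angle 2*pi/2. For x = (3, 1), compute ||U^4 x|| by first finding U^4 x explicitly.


U is a rotation by theta = 2*pi/2
U^4 = rotation by 4*theta = 8*pi/2 = 0*pi/2 (mod 2*pi)
cos(0*pi/2) = 1.0000, sin(0*pi/2) = 0.0000
U^4 x = (1.0000 * 3 - 0.0000 * 1, 0.0000 * 3 + 1.0000 * 1)
= (3.0000, 1.0000)
||U^4 x|| = sqrt(3.0000^2 + 1.0000^2) = sqrt(10.0000) = 3.1623

3.1623


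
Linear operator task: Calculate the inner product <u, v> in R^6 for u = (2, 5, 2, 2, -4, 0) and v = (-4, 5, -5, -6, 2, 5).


Computing the standard inner product <u, v> = sum u_i * v_i
= 2*-4 + 5*5 + 2*-5 + 2*-6 + -4*2 + 0*5
= -8 + 25 + -10 + -12 + -8 + 0
= -13

-13


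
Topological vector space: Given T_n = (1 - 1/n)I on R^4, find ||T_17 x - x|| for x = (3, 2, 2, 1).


T_17 x - x = (1 - 1/17)x - x = -x/17
||x|| = sqrt(18) = 4.2426
||T_17 x - x|| = ||x||/17 = 4.2426/17 = 0.2496

0.2496


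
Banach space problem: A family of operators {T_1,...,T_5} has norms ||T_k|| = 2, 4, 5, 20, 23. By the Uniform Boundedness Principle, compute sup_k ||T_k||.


By the Uniform Boundedness Principle, the supremum of norms is finite.
sup_k ||T_k|| = max(2, 4, 5, 20, 23) = 23

23


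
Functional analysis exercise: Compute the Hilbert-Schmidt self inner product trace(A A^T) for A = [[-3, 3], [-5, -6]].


trace(A * A^T) = sum of squares of all entries
= (-3)^2 + 3^2 + (-5)^2 + (-6)^2
= 9 + 9 + 25 + 36
= 79

79


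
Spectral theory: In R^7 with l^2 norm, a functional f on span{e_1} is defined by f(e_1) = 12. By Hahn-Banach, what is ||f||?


The norm of f is given by ||f|| = sup_{||x||=1} |f(x)|.
On span{e_1}, ||e_1|| = 1, so ||f|| = |f(e_1)| / ||e_1||
= |12| / 1 = 12.0000

12.0000


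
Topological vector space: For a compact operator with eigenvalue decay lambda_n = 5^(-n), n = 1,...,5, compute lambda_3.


The eigenvalue formula gives lambda_3 = 1/5^3
= 1/125
= 0.0080

0.0080


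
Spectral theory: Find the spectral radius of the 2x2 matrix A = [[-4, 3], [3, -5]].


For a 2x2 matrix, eigenvalues satisfy lambda^2 - (trace)*lambda + det = 0
trace = -4 + -5 = -9
det = -4*-5 - 3*3 = 11
discriminant = (-9)^2 - 4*(11) = 37
spectral radius = max |eigenvalue| = 7.5414

7.5414


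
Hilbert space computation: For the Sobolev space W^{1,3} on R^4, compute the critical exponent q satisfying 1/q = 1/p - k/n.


Using the Sobolev embedding formula: 1/q = 1/p - k/n
1/q = 1/3 - 1/4 = 1/12
q = 1/(1/12) = 12

12.0000


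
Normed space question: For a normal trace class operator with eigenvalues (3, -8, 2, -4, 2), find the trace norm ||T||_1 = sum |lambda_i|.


For a normal operator, singular values equal |eigenvalues|.
Trace norm = sum |lambda_i| = 3 + 8 + 2 + 4 + 2
= 19

19


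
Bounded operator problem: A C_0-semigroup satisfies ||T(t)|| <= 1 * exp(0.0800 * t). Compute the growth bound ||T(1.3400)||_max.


||T(1.3400)|| <= 1 * exp(0.0800 * 1.3400)
= 1 * exp(0.1072)
= 1 * 1.1132
= 1.1132

1.1132


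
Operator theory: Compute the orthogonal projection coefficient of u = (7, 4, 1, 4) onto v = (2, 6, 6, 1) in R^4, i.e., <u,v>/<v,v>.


Computing <u,v> = 7*2 + 4*6 + 1*6 + 4*1 = 48
Computing <v,v> = 2^2 + 6^2 + 6^2 + 1^2 = 77
Projection coefficient = 48/77 = 0.6234

0.6234


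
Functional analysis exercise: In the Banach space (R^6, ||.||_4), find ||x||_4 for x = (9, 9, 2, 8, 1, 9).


The l^4 norm = (sum |x_i|^4)^(1/4)
Sum of 4th powers = 6561 + 6561 + 16 + 4096 + 1 + 6561 = 23796
||x||_4 = (23796)^(1/4) = 12.4201

12.4201


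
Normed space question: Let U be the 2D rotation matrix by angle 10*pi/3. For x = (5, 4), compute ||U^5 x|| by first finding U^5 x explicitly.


U is a rotation by theta = 10*pi/3
U^5 = rotation by 5*theta = 50*pi/3 = 2*pi/3 (mod 2*pi)
cos(2*pi/3) = -0.5000, sin(2*pi/3) = 0.8660
U^5 x = (-0.5000 * 5 - 0.8660 * 4, 0.8660 * 5 + -0.5000 * 4)
= (-5.9641, 2.3301)
||U^5 x|| = sqrt((-5.9641)^2 + 2.3301^2) = sqrt(41.0000) = 6.4031

6.4031


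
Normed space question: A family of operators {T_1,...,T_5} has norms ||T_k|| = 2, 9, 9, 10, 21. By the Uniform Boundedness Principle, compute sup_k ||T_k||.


By the Uniform Boundedness Principle, the supremum of norms is finite.
sup_k ||T_k|| = max(2, 9, 9, 10, 21) = 21

21


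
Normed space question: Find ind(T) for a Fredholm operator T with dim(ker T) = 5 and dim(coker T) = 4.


The Fredholm index is defined as ind(T) = dim(ker T) - dim(coker T)
= 5 - 4
= 1

1


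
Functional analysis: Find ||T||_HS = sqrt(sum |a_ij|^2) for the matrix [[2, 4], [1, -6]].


The Hilbert-Schmidt norm is sqrt(sum of squares of all entries).
Sum of squares = 2^2 + 4^2 + 1^2 + (-6)^2
= 4 + 16 + 1 + 36 = 57
||T||_HS = sqrt(57) = 7.5498

7.5498


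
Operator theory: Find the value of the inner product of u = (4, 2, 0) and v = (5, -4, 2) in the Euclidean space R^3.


Computing the standard inner product <u, v> = sum u_i * v_i
= 4*5 + 2*-4 + 0*2
= 20 + -8 + 0
= 12

12


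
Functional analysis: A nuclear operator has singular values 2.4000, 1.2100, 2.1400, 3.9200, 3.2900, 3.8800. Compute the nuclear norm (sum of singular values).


The nuclear norm is the sum of all singular values.
||T||_1 = 2.4000 + 1.2100 + 2.1400 + 3.9200 + 3.2900 + 3.8800
= 16.8400

16.8400


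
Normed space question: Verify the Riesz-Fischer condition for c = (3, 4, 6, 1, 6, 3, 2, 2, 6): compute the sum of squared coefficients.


sum |c_n|^2 = 3^2 + 4^2 + 6^2 + 1^2 + 6^2 + 3^2 + 2^2 + 2^2 + 6^2
= 9 + 16 + 36 + 1 + 36 + 9 + 4 + 4 + 36
= 151

151


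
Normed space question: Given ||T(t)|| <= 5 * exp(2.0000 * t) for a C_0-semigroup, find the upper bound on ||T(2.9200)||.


||T(2.9200)|| <= 5 * exp(2.0000 * 2.9200)
= 5 * exp(5.8400)
= 5 * 343.7793
= 1718.8967

1718.8967


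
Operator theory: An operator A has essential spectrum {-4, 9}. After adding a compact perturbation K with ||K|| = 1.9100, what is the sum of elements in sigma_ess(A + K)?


By Weyl's theorem, the essential spectrum is invariant under compact perturbations.
sigma_ess(A + K) = sigma_ess(A) = {-4, 9}
Sum = -4 + 9 = 5

5


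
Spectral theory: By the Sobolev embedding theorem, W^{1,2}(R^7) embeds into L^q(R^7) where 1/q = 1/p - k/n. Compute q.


Using the Sobolev embedding formula: 1/q = 1/p - k/n
1/q = 1/2 - 1/7 = 5/14
q = 1/(5/14) = 14/5 = 2.8000

2.8000


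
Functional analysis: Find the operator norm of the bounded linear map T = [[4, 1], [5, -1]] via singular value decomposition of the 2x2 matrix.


A^T A = [[41, -1], [-1, 2]]
trace(A^T A) = 43, det(A^T A) = 81
discriminant = 43^2 - 4*81 = 1525
Largest eigenvalue of A^T A = (trace + sqrt(disc))/2 = 41.0256
||T|| = sqrt(41.0256) = 6.4051

6.4051


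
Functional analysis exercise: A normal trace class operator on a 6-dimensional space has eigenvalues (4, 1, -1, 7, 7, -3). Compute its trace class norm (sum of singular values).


For a normal operator, singular values equal |eigenvalues|.
Trace norm = sum |lambda_i| = 4 + 1 + 1 + 7 + 7 + 3
= 23

23


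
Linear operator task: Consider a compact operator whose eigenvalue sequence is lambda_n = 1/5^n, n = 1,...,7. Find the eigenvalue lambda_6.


The eigenvalue formula gives lambda_6 = 1/5^6
= 1/15625
= 6.4000e-05

6.4000e-05


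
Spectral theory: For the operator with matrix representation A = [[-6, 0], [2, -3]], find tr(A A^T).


trace(A * A^T) = sum of squares of all entries
= (-6)^2 + 0^2 + 2^2 + (-3)^2
= 36 + 0 + 4 + 9
= 49

49


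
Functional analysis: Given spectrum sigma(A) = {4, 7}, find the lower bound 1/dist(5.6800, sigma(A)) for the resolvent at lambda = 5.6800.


dist(5.6800, {4, 7}) = min(|5.6800 - 4|, |5.6800 - 7|)
= min(1.6800, 1.3200) = 1.3200
Resolvent bound = 1/1.3200 = 0.7576

0.7576


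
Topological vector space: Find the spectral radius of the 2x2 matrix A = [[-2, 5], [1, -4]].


For a 2x2 matrix, eigenvalues satisfy lambda^2 - (trace)*lambda + det = 0
trace = -2 + -4 = -6
det = -2*-4 - 5*1 = 3
discriminant = (-6)^2 - 4*(3) = 24
spectral radius = max |eigenvalue| = 5.4495

5.4495


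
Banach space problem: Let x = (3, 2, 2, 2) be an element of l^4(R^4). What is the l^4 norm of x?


The l^4 norm = (sum |x_i|^4)^(1/4)
Sum of 4th powers = 81 + 16 + 16 + 16 = 129
||x||_4 = (129)^(1/4) = 3.3701

3.3701


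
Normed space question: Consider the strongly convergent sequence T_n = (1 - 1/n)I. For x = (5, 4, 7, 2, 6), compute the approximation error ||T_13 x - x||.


T_13 x - x = (1 - 1/13)x - x = -x/13
||x|| = sqrt(130) = 11.4018
||T_13 x - x|| = ||x||/13 = 11.4018/13 = 0.8771

0.8771


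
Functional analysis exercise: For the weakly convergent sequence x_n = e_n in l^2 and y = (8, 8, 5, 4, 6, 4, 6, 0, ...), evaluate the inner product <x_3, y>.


x_3 = e_3 is the standard basis vector with 1 in position 3.
<x_3, y> = y_3 = 5
As n -> infinity, <x_n, y> -> 0, confirming weak convergence of (x_n) to 0.

5


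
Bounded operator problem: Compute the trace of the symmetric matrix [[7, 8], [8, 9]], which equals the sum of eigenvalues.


For a self-adjoint (symmetric) matrix, the eigenvalues are real.
The sum of eigenvalues equals the trace of the matrix.
trace = 7 + 9 = 16

16


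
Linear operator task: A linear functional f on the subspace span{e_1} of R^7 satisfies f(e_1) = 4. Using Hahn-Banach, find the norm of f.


The norm of f is given by ||f|| = sup_{||x||=1} |f(x)|.
On span{e_1}, ||e_1|| = 1, so ||f|| = |f(e_1)| / ||e_1||
= |4| / 1 = 4.0000

4.0000


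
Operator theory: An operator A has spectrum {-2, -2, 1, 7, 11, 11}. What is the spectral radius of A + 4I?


Spectrum of A + 4I = {2, 2, 5, 11, 15, 15}
Spectral radius = max |lambda| over the shifted spectrum
= max(2, 2, 5, 11, 15, 15) = 15

15


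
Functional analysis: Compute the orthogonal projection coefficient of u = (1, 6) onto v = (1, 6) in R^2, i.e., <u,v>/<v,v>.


Computing <u,v> = 1*1 + 6*6 = 37
Computing <v,v> = 1^2 + 6^2 = 37
Projection coefficient = 37/37 = 1.0000

1.0000


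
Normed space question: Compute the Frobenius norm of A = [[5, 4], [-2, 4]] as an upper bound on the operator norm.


||A||_F^2 = sum a_ij^2
= 5^2 + 4^2 + (-2)^2 + 4^2
= 25 + 16 + 4 + 16 = 61
||A||_F = sqrt(61) = 7.8102

7.8102


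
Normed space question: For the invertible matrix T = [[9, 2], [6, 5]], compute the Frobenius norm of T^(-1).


det(T) = 9*5 - 2*6 = 33
T^(-1) = (1/33) * [[5, -2], [-6, 9]] = [[0.1515, -0.0606], [-0.1818, 0.2727]]
||T^(-1)||_F^2 = 0.1515^2 + (-0.0606)^2 + (-0.1818)^2 + 0.2727^2 = 0.1341
||T^(-1)||_F = sqrt(0.1341) = 0.3662

0.3662


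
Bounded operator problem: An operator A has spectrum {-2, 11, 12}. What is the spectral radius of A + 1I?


Spectrum of A + 1I = {-1, 12, 13}
Spectral radius = max |lambda| over the shifted spectrum
= max(1, 12, 13) = 13

13


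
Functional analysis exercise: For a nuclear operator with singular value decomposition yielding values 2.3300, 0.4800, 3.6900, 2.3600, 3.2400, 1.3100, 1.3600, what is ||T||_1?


The nuclear norm is the sum of all singular values.
||T||_1 = 2.3300 + 0.4800 + 3.6900 + 2.3600 + 3.2400 + 1.3100 + 1.3600
= 14.7700

14.7700


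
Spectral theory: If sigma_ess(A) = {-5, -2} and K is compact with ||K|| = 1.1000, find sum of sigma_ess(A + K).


By Weyl's theorem, the essential spectrum is invariant under compact perturbations.
sigma_ess(A + K) = sigma_ess(A) = {-5, -2}
Sum = -5 + -2 = -7

-7


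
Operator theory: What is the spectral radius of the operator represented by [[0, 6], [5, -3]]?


For a 2x2 matrix, eigenvalues satisfy lambda^2 - (trace)*lambda + det = 0
trace = 0 + -3 = -3
det = 0*-3 - 6*5 = -30
discriminant = (-3)^2 - 4*(-30) = 129
spectral radius = max |eigenvalue| = 7.1789

7.1789


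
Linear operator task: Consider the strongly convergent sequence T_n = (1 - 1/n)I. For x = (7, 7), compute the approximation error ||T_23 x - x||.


T_23 x - x = (1 - 1/23)x - x = -x/23
||x|| = sqrt(98) = 9.8995
||T_23 x - x|| = ||x||/23 = 9.8995/23 = 0.4304

0.4304


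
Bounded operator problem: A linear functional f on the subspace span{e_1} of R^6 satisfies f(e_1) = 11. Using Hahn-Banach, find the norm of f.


The norm of f is given by ||f|| = sup_{||x||=1} |f(x)|.
On span{e_1}, ||e_1|| = 1, so ||f|| = |f(e_1)| / ||e_1||
= |11| / 1 = 11.0000

11.0000


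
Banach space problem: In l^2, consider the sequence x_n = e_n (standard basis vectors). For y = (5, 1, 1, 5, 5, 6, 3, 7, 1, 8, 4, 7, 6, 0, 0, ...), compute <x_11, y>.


x_11 = e_11 is the standard basis vector with 1 in position 11.
<x_11, y> = y_11 = 4
As n -> infinity, <x_n, y> -> 0, confirming weak convergence of (x_n) to 0.

4


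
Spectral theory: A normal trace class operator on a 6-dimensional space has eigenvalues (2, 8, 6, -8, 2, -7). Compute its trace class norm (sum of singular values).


For a normal operator, singular values equal |eigenvalues|.
Trace norm = sum |lambda_i| = 2 + 8 + 6 + 8 + 2 + 7
= 33

33


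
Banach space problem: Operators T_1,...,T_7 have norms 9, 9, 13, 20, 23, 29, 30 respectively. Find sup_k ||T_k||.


By the Uniform Boundedness Principle, the supremum of norms is finite.
sup_k ||T_k|| = max(9, 9, 13, 20, 23, 29, 30) = 30

30


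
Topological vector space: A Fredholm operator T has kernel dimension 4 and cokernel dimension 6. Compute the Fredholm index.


The Fredholm index is defined as ind(T) = dim(ker T) - dim(coker T)
= 4 - 6
= -2

-2


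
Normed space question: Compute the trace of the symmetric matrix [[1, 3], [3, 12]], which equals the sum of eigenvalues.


For a self-adjoint (symmetric) matrix, the eigenvalues are real.
The sum of eigenvalues equals the trace of the matrix.
trace = 1 + 12 = 13

13


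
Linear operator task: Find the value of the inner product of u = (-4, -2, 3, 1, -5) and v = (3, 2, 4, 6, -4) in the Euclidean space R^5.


Computing the standard inner product <u, v> = sum u_i * v_i
= -4*3 + -2*2 + 3*4 + 1*6 + -5*-4
= -12 + -4 + 12 + 6 + 20
= 22

22


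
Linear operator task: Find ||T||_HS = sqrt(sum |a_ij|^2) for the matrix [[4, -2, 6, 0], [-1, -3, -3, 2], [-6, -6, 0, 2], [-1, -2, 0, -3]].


The Hilbert-Schmidt norm is sqrt(sum of squares of all entries).
Sum of squares = 4^2 + (-2)^2 + 6^2 + 0^2 + (-1)^2 + (-3)^2 + (-3)^2 + 2^2 + (-6)^2 + (-6)^2 + 0^2 + 2^2 + (-1)^2 + (-2)^2 + 0^2 + (-3)^2
= 16 + 4 + 36 + 0 + 1 + 9 + 9 + 4 + 36 + 36 + 0 + 4 + 1 + 4 + 0 + 9 = 169
||T||_HS = sqrt(169) = 13.0000

13.0000


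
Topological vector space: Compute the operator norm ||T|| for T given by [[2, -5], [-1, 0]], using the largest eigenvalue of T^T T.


A^T A = [[5, -10], [-10, 25]]
trace(A^T A) = 30, det(A^T A) = 25
discriminant = 30^2 - 4*25 = 800
Largest eigenvalue of A^T A = (trace + sqrt(disc))/2 = 29.1421
||T|| = sqrt(29.1421) = 5.3983

5.3983


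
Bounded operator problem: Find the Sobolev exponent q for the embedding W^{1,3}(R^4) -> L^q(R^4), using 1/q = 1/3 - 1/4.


Using the Sobolev embedding formula: 1/q = 1/p - k/n
1/q = 1/3 - 1/4 = 1/12
q = 1/(1/12) = 12

12.0000


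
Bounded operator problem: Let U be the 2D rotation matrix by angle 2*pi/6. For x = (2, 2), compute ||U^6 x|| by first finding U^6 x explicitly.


U is a rotation by theta = 2*pi/6
U^6 = rotation by 6*theta = 12*pi/6 = 0*pi/6 (mod 2*pi)
cos(0*pi/6) = 1.0000, sin(0*pi/6) = 0.0000
U^6 x = (1.0000 * 2 - 0.0000 * 2, 0.0000 * 2 + 1.0000 * 2)
= (2.0000, 2.0000)
||U^6 x|| = sqrt(2.0000^2 + 2.0000^2) = sqrt(8.0000) = 2.8284

2.8284


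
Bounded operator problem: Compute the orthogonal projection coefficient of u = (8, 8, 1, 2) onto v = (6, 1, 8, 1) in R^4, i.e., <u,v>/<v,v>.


Computing <u,v> = 8*6 + 8*1 + 1*8 + 2*1 = 66
Computing <v,v> = 6^2 + 1^2 + 8^2 + 1^2 = 102
Projection coefficient = 66/102 = 0.6471

0.6471


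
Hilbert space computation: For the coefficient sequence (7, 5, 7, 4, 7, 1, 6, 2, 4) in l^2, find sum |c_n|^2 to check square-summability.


sum |c_n|^2 = 7^2 + 5^2 + 7^2 + 4^2 + 7^2 + 1^2 + 6^2 + 2^2 + 4^2
= 49 + 25 + 49 + 16 + 49 + 1 + 36 + 4 + 16
= 245

245


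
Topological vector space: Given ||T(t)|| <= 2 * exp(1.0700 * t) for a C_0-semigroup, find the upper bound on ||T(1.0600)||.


||T(1.0600)|| <= 2 * exp(1.0700 * 1.0600)
= 2 * exp(1.1342)
= 2 * 3.1087
= 6.2174

6.2174


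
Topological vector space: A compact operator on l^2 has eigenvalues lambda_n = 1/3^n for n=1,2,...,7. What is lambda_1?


The eigenvalue formula gives lambda_1 = 1/3^1
= 1/3
= 0.3333

0.3333


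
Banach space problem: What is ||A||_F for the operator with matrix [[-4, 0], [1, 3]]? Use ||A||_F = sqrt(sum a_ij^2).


||A||_F^2 = sum a_ij^2
= (-4)^2 + 0^2 + 1^2 + 3^2
= 16 + 0 + 1 + 9 = 26
||A||_F = sqrt(26) = 5.0990

5.0990


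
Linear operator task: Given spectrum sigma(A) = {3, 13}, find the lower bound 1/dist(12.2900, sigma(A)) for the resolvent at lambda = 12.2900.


dist(12.2900, {3, 13}) = min(|12.2900 - 3|, |12.2900 - 13|)
= min(9.2900, 0.7100) = 0.7100
Resolvent bound = 1/0.7100 = 1.4085

1.4085


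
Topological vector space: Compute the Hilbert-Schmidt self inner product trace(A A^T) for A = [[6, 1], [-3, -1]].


trace(A * A^T) = sum of squares of all entries
= 6^2 + 1^2 + (-3)^2 + (-1)^2
= 36 + 1 + 9 + 1
= 47

47


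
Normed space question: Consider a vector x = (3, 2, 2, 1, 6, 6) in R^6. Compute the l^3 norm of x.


The l^3 norm = (sum |x_i|^3)^(1/3)
Sum of 3th powers = 27 + 8 + 8 + 1 + 216 + 216 = 476
||x||_3 = (476)^(1/3) = 7.8079

7.8079


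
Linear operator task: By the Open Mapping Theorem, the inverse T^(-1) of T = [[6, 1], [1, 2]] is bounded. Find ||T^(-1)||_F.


det(T) = 6*2 - 1*1 = 11
T^(-1) = (1/11) * [[2, -1], [-1, 6]] = [[0.1818, -0.0909], [-0.0909, 0.5455]]
||T^(-1)||_F^2 = 0.1818^2 + (-0.0909)^2 + (-0.0909)^2 + 0.5455^2 = 0.3471
||T^(-1)||_F = sqrt(0.3471) = 0.5892

0.5892


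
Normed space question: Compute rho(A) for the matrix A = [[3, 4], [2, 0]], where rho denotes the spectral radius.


For a 2x2 matrix, eigenvalues satisfy lambda^2 - (trace)*lambda + det = 0
trace = 3 + 0 = 3
det = 3*0 - 4*2 = -8
discriminant = 3^2 - 4*(-8) = 41
spectral radius = max |eigenvalue| = 4.7016

4.7016


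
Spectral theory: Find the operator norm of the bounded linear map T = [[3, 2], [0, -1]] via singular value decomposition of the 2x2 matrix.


A^T A = [[9, 6], [6, 5]]
trace(A^T A) = 14, det(A^T A) = 9
discriminant = 14^2 - 4*9 = 160
Largest eigenvalue of A^T A = (trace + sqrt(disc))/2 = 13.3246
||T|| = sqrt(13.3246) = 3.6503

3.6503


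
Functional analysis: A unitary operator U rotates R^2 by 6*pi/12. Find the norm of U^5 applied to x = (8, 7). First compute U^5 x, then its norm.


U is a rotation by theta = 6*pi/12
U^5 = rotation by 5*theta = 30*pi/12 = 6*pi/12 (mod 2*pi)
cos(6*pi/12) = 0.0000, sin(6*pi/12) = 1.0000
U^5 x = (0.0000 * 8 - 1.0000 * 7, 1.0000 * 8 + 0.0000 * 7)
= (-7.0000, 8.0000)
||U^5 x|| = sqrt((-7.0000)^2 + 8.0000^2) = sqrt(113.0000) = 10.6301

10.6301


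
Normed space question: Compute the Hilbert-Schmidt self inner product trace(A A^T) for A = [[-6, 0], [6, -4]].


trace(A * A^T) = sum of squares of all entries
= (-6)^2 + 0^2 + 6^2 + (-4)^2
= 36 + 0 + 36 + 16
= 88

88


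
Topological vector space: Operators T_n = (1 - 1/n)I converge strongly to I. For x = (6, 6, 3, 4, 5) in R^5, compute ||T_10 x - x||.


T_10 x - x = (1 - 1/10)x - x = -x/10
||x|| = sqrt(122) = 11.0454
||T_10 x - x|| = ||x||/10 = 11.0454/10 = 1.1045

1.1045


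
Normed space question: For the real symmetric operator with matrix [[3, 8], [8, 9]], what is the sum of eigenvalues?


For a self-adjoint (symmetric) matrix, the eigenvalues are real.
The sum of eigenvalues equals the trace of the matrix.
trace = 3 + 9 = 12

12


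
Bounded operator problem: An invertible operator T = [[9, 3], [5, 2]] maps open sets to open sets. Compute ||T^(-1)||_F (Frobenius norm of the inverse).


det(T) = 9*2 - 3*5 = 3
T^(-1) = (1/3) * [[2, -3], [-5, 9]] = [[0.6667, -1.0000], [-1.6667, 3.0000]]
||T^(-1)||_F^2 = 0.6667^2 + (-1.0000)^2 + (-1.6667)^2 + 3.0000^2 = 13.2222
||T^(-1)||_F = sqrt(13.2222) = 3.6362

3.6362


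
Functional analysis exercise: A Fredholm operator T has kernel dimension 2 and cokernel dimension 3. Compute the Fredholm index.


The Fredholm index is defined as ind(T) = dim(ker T) - dim(coker T)
= 2 - 3
= -1

-1


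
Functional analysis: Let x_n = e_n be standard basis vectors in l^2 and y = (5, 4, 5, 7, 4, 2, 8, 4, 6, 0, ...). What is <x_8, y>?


x_8 = e_8 is the standard basis vector with 1 in position 8.
<x_8, y> = y_8 = 4
As n -> infinity, <x_n, y> -> 0, confirming weak convergence of (x_n) to 0.

4


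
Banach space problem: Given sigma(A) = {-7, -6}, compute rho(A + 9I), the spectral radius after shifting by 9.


Spectrum of A + 9I = {2, 3}
Spectral radius = max |lambda| over the shifted spectrum
= max(2, 3) = 3

3


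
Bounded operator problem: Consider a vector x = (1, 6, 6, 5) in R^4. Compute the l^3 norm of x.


The l^3 norm = (sum |x_i|^3)^(1/3)
Sum of 3th powers = 1 + 216 + 216 + 125 = 558
||x||_3 = (558)^(1/3) = 8.2327

8.2327


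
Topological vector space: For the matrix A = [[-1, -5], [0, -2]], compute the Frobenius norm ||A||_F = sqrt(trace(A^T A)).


||A||_F^2 = sum a_ij^2
= (-1)^2 + (-5)^2 + 0^2 + (-2)^2
= 1 + 25 + 0 + 4 = 30
||A||_F = sqrt(30) = 5.4772

5.4772


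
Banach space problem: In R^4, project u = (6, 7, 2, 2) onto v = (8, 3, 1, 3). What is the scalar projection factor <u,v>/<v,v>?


Computing <u,v> = 6*8 + 7*3 + 2*1 + 2*3 = 77
Computing <v,v> = 8^2 + 3^2 + 1^2 + 3^2 = 83
Projection coefficient = 77/83 = 0.9277

0.9277


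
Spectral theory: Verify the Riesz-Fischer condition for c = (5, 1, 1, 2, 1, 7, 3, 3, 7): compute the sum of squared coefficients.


sum |c_n|^2 = 5^2 + 1^2 + 1^2 + 2^2 + 1^2 + 7^2 + 3^2 + 3^2 + 7^2
= 25 + 1 + 1 + 4 + 1 + 49 + 9 + 9 + 49
= 148

148


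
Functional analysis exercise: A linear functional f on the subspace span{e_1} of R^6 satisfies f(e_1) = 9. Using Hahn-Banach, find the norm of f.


The norm of f is given by ||f|| = sup_{||x||=1} |f(x)|.
On span{e_1}, ||e_1|| = 1, so ||f|| = |f(e_1)| / ||e_1||
= |9| / 1 = 9.0000

9.0000


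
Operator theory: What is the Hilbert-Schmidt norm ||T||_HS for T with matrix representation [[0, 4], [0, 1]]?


The Hilbert-Schmidt norm is sqrt(sum of squares of all entries).
Sum of squares = 0^2 + 4^2 + 0^2 + 1^2
= 0 + 16 + 0 + 1 = 17
||T||_HS = sqrt(17) = 4.1231

4.1231


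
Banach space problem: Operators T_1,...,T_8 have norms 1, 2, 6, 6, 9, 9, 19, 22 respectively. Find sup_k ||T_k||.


By the Uniform Boundedness Principle, the supremum of norms is finite.
sup_k ||T_k|| = max(1, 2, 6, 6, 9, 9, 19, 22) = 22

22


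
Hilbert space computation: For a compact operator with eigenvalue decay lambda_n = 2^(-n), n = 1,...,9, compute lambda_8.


The eigenvalue formula gives lambda_8 = 1/2^8
= 1/256
= 0.0039

0.0039


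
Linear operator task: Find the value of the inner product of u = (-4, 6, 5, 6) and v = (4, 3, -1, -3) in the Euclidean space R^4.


Computing the standard inner product <u, v> = sum u_i * v_i
= -4*4 + 6*3 + 5*-1 + 6*-3
= -16 + 18 + -5 + -18
= -21

-21


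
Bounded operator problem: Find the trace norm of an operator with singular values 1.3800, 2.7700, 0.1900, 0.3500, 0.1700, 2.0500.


The nuclear norm is the sum of all singular values.
||T||_1 = 1.3800 + 2.7700 + 0.1900 + 0.3500 + 0.1700 + 2.0500
= 6.9100

6.9100


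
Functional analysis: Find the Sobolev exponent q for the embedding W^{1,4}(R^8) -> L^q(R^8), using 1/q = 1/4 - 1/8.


Using the Sobolev embedding formula: 1/q = 1/p - k/n
1/q = 1/4 - 1/8 = 1/8
q = 1/(1/8) = 8

8.0000


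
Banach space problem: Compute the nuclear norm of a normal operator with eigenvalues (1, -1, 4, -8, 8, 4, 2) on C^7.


For a normal operator, singular values equal |eigenvalues|.
Trace norm = sum |lambda_i| = 1 + 1 + 4 + 8 + 8 + 4 + 2
= 28

28


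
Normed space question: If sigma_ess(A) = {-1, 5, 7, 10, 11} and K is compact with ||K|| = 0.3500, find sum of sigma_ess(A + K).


By Weyl's theorem, the essential spectrum is invariant under compact perturbations.
sigma_ess(A + K) = sigma_ess(A) = {-1, 5, 7, 10, 11}
Sum = -1 + 5 + 7 + 10 + 11 = 32

32


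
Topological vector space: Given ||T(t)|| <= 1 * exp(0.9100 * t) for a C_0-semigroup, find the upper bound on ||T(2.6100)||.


||T(2.6100)|| <= 1 * exp(0.9100 * 2.6100)
= 1 * exp(2.3751)
= 1 * 10.7521
= 10.7521

10.7521


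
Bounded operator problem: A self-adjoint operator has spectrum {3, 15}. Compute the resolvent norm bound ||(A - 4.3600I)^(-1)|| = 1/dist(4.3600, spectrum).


dist(4.3600, {3, 15}) = min(|4.3600 - 3|, |4.3600 - 15|)
= min(1.3600, 10.6400) = 1.3600
Resolvent bound = 1/1.3600 = 0.7353

0.7353


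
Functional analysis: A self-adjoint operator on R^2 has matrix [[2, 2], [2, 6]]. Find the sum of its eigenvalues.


For a self-adjoint (symmetric) matrix, the eigenvalues are real.
The sum of eigenvalues equals the trace of the matrix.
trace = 2 + 6 = 8

8


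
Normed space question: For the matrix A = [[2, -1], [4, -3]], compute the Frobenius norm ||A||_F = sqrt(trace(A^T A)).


||A||_F^2 = sum a_ij^2
= 2^2 + (-1)^2 + 4^2 + (-3)^2
= 4 + 1 + 16 + 9 = 30
||A||_F = sqrt(30) = 5.4772

5.4772


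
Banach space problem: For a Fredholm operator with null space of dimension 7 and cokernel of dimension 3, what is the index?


The Fredholm index is defined as ind(T) = dim(ker T) - dim(coker T)
= 7 - 3
= 4

4


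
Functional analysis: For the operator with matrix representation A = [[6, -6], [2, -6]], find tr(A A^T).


trace(A * A^T) = sum of squares of all entries
= 6^2 + (-6)^2 + 2^2 + (-6)^2
= 36 + 36 + 4 + 36
= 112

112


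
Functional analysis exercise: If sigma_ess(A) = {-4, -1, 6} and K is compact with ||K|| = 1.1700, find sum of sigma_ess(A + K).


By Weyl's theorem, the essential spectrum is invariant under compact perturbations.
sigma_ess(A + K) = sigma_ess(A) = {-4, -1, 6}
Sum = -4 + -1 + 6 = 1

1


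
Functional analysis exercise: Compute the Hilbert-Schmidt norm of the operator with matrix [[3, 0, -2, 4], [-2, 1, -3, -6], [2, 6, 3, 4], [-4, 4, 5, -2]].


The Hilbert-Schmidt norm is sqrt(sum of squares of all entries).
Sum of squares = 3^2 + 0^2 + (-2)^2 + 4^2 + (-2)^2 + 1^2 + (-3)^2 + (-6)^2 + 2^2 + 6^2 + 3^2 + 4^2 + (-4)^2 + 4^2 + 5^2 + (-2)^2
= 9 + 0 + 4 + 16 + 4 + 1 + 9 + 36 + 4 + 36 + 9 + 16 + 16 + 16 + 25 + 4 = 205
||T||_HS = sqrt(205) = 14.3178

14.3178


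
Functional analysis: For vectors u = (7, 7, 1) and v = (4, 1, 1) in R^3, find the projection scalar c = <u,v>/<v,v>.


Computing <u,v> = 7*4 + 7*1 + 1*1 = 36
Computing <v,v> = 4^2 + 1^2 + 1^2 = 18
Projection coefficient = 36/18 = 2.0000

2.0000


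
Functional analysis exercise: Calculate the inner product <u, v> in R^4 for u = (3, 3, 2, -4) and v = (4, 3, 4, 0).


Computing the standard inner product <u, v> = sum u_i * v_i
= 3*4 + 3*3 + 2*4 + -4*0
= 12 + 9 + 8 + 0
= 29

29


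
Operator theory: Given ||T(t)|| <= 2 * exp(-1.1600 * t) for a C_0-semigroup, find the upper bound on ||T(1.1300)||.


||T(1.1300)|| <= 2 * exp(-1.1600 * 1.1300)
= 2 * exp(-1.3108)
= 2 * 0.2696
= 0.5392

0.5392


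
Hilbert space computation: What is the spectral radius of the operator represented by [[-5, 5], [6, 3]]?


For a 2x2 matrix, eigenvalues satisfy lambda^2 - (trace)*lambda + det = 0
trace = -5 + 3 = -2
det = -5*3 - 5*6 = -45
discriminant = (-2)^2 - 4*(-45) = 184
spectral radius = max |eigenvalue| = 7.7823

7.7823


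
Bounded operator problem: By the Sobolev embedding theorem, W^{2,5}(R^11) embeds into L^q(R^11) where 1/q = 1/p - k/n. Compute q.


Using the Sobolev embedding formula: 1/q = 1/p - k/n
1/q = 1/5 - 2/11 = 1/55
q = 1/(1/55) = 55

55.0000


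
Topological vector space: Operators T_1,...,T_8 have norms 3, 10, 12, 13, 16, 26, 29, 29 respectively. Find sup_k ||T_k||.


By the Uniform Boundedness Principle, the supremum of norms is finite.
sup_k ||T_k|| = max(3, 10, 12, 13, 16, 26, 29, 29) = 29

29


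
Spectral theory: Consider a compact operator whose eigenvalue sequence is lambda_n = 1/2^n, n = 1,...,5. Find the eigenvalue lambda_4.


The eigenvalue formula gives lambda_4 = 1/2^4
= 1/16
= 0.0625

0.0625


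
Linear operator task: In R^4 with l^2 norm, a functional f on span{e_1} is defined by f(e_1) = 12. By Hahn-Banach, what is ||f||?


The norm of f is given by ||f|| = sup_{||x||=1} |f(x)|.
On span{e_1}, ||e_1|| = 1, so ||f|| = |f(e_1)| / ||e_1||
= |12| / 1 = 12.0000

12.0000


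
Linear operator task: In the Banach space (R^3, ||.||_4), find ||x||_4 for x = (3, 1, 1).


The l^4 norm = (sum |x_i|^4)^(1/4)
Sum of 4th powers = 81 + 1 + 1 = 83
||x||_4 = (83)^(1/4) = 3.0183

3.0183


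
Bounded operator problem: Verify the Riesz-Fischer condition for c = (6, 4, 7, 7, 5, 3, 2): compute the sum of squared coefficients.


sum |c_n|^2 = 6^2 + 4^2 + 7^2 + 7^2 + 5^2 + 3^2 + 2^2
= 36 + 16 + 49 + 49 + 25 + 9 + 4
= 188

188


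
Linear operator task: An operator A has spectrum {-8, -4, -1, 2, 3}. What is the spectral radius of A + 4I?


Spectrum of A + 4I = {-4, 0, 3, 6, 7}
Spectral radius = max |lambda| over the shifted spectrum
= max(4, 0, 3, 6, 7) = 7

7


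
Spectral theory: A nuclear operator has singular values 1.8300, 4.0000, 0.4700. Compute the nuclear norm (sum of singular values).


The nuclear norm is the sum of all singular values.
||T||_1 = 1.8300 + 4.0000 + 0.4700
= 6.3000

6.3000


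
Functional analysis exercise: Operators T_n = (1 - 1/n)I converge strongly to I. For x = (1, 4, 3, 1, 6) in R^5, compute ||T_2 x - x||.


T_2 x - x = (1 - 1/2)x - x = -x/2
||x|| = sqrt(63) = 7.9373
||T_2 x - x|| = ||x||/2 = 7.9373/2 = 3.9686

3.9686


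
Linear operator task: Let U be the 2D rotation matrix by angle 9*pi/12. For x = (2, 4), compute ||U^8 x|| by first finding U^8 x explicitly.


U is a rotation by theta = 9*pi/12
U^8 = rotation by 8*theta = 72*pi/12 = 0*pi/12 (mod 2*pi)
cos(0*pi/12) = 1.0000, sin(0*pi/12) = 0.0000
U^8 x = (1.0000 * 2 - 0.0000 * 4, 0.0000 * 2 + 1.0000 * 4)
= (2.0000, 4.0000)
||U^8 x|| = sqrt(2.0000^2 + 4.0000^2) = sqrt(20.0000) = 4.4721

4.4721


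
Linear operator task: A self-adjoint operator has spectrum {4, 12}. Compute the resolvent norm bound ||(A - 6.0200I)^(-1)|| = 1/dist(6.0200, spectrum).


dist(6.0200, {4, 12}) = min(|6.0200 - 4|, |6.0200 - 12|)
= min(2.0200, 5.9800) = 2.0200
Resolvent bound = 1/2.0200 = 0.4950

0.4950


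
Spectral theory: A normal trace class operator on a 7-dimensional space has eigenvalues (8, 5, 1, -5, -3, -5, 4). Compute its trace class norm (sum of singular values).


For a normal operator, singular values equal |eigenvalues|.
Trace norm = sum |lambda_i| = 8 + 5 + 1 + 5 + 3 + 5 + 4
= 31

31


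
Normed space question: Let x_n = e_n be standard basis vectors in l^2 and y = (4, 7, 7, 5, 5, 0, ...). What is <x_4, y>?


x_4 = e_4 is the standard basis vector with 1 in position 4.
<x_4, y> = y_4 = 5
As n -> infinity, <x_n, y> -> 0, confirming weak convergence of (x_n) to 0.

5


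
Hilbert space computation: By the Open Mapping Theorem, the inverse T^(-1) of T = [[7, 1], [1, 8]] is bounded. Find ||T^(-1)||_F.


det(T) = 7*8 - 1*1 = 55
T^(-1) = (1/55) * [[8, -1], [-1, 7]] = [[0.1455, -0.0182], [-0.0182, 0.1273]]
||T^(-1)||_F^2 = 0.1455^2 + (-0.0182)^2 + (-0.0182)^2 + 0.1273^2 = 0.0380
||T^(-1)||_F = sqrt(0.0380) = 0.1950

0.1950


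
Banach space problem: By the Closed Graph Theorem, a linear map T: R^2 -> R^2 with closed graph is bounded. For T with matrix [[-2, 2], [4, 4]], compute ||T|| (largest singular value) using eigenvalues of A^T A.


A^T A = [[20, 12], [12, 20]]
trace(A^T A) = 40, det(A^T A) = 256
discriminant = 40^2 - 4*256 = 576
Largest eigenvalue of A^T A = (trace + sqrt(disc))/2 = 32.0000
||T|| = sqrt(32.0000) = 5.6569

5.6569


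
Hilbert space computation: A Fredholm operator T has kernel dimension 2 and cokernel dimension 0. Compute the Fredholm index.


The Fredholm index is defined as ind(T) = dim(ker T) - dim(coker T)
= 2 - 0
= 2

2


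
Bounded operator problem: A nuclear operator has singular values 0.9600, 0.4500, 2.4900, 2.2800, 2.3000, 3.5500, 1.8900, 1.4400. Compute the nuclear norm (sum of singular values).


The nuclear norm is the sum of all singular values.
||T||_1 = 0.9600 + 0.4500 + 2.4900 + 2.2800 + 2.3000 + 3.5500 + 1.8900 + 1.4400
= 15.3600

15.3600


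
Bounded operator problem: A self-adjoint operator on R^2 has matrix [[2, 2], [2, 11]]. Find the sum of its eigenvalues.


For a self-adjoint (symmetric) matrix, the eigenvalues are real.
The sum of eigenvalues equals the trace of the matrix.
trace = 2 + 11 = 13

13


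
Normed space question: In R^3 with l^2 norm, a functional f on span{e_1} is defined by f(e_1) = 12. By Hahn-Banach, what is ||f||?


The norm of f is given by ||f|| = sup_{||x||=1} |f(x)|.
On span{e_1}, ||e_1|| = 1, so ||f|| = |f(e_1)| / ||e_1||
= |12| / 1 = 12.0000

12.0000


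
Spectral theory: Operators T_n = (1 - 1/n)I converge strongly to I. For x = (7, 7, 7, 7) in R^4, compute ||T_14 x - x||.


T_14 x - x = (1 - 1/14)x - x = -x/14
||x|| = sqrt(196) = 14.0000
||T_14 x - x|| = ||x||/14 = 14.0000/14 = 1.0000

1.0000
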